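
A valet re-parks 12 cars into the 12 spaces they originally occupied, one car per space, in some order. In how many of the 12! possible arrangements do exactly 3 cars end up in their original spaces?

Pick the 3 fixed positions: C(12,3) = 220 ways.
The remaining 9 must be deranged: !9 = 133496.
Total: 220 × 133496 = 29369120.

29369120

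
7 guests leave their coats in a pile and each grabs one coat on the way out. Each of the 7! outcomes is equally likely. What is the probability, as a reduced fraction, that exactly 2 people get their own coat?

11/60

Favorable outcomes: C(7,2)·!5 = 21·44 = 924.
Total outcomes: 7! = 5040.
Probability = 924/5040 = 11/60.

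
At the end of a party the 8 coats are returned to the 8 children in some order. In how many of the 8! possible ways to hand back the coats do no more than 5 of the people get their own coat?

40291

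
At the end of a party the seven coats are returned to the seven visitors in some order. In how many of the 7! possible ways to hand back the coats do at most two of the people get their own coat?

Sum C(7,i)·!(7-i) for i = 0..2:
  i=0: C(7,0)·!7 = 1·1854 = 1854
  i=1: C(7,1)·!6 = 7·265 = 1855
  i=2: C(7,2)·!5 = 21·44 = 924
Total = 4633.

4633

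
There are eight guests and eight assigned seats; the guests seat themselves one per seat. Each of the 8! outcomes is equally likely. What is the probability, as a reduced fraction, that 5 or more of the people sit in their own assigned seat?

47/13440

Favorable outcomes: Σ_{i≥5} C(8,i)·!(8-i) = 56·2 + 28·1 + 8·0 + 1·1 = 141.
Total outcomes: 8! = 40320.
Probability = 141/40320 = 47/13440.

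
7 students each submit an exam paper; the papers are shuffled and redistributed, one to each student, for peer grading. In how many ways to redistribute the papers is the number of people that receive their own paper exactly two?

Choose which 2 of the 7 are fixed: C(7,2) = 21.
The other 5 form a derangement: !5 = 44.
Total: 21 × 44 = 924.

924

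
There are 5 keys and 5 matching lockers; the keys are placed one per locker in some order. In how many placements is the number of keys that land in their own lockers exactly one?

45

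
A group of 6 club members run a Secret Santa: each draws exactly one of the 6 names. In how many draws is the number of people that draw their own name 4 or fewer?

# with exactly i fixed is C(6,i)·!(6-i); sum over i=0..4:
  i=0: C(6,0)·!6 = 1·265 = 265
  i=1: C(6,1)·!5 = 6·44 = 264
  i=2: C(6,2)·!4 = 15·9 = 135
  i=3: C(6,3)·!3 = 20·2 = 40
  i=4: C(6,4)·!2 = 15·1 = 15
Total = 719.

719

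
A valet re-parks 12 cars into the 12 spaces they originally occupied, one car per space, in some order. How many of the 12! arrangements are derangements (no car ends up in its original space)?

!12 = 12! · Σ_{k=0}^{12} (-1)^k/k!
= 12! - 12!/1! + 12!/2! - 12!/3! + 12!/4! - 12!/5! + 12!/6! - 12!/7! + 12!/8! - 12!/9! + 12!/10! - 12!/11! + 12!/12!
= 479001600 - 479001600 + 239500800 - 79833600 + 19958400 - 3991680 + 665280 - 95040 + 11880 - 1320 + 132 - 12 + 1
= 176214841

176214841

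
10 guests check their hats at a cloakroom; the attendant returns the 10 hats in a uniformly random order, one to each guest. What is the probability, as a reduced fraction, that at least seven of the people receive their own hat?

143/1814400

Favorable outcomes: Σ_{i≥7} C(10,i)·!(10-i) = 120·2 + 45·1 + 10·0 + 1·1 = 286.
Total outcomes: 10! = 3628800.
Probability = 286/3628800 = 143/1814400.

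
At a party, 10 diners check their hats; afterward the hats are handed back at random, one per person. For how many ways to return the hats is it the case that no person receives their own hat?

By inclusion-exclusion, !10 = Σ (-1)^k · 10!/k! for k=0..10
= 10! - 10!/1! + 10!/2! - 10!/3! + 10!/4! - 10!/5! + 10!/6! - 10!/7! + 10!/8! - 10!/9! + 10!/10!
= 3628800 - 3628800 + 1814400 - 604800 + 151200 - 30240 + 5040 - 720 + 90 - 10 + 1
= 1334961

1334961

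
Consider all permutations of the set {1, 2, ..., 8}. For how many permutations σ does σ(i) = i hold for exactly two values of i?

Pick the 2 fixed positions: C(8,2) = 28 ways.
The remaining 6 must be deranged: !6 = 265.
Total: 28 × 265 = 7420.

7420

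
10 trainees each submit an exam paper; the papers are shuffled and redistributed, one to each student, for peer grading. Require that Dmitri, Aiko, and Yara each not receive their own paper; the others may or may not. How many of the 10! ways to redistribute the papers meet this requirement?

2656080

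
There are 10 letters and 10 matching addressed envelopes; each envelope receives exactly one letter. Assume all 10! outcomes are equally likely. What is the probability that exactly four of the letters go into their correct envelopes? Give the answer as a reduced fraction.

Favorable outcomes: C(10,4)·!6 = 210·265 = 55650.
Total outcomes: 10! = 3628800.
Probability = 55650/3628800 = 53/3456.

53/3456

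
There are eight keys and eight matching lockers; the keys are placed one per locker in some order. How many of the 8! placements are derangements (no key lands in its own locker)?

Recurrence: !8 = 7·(!7 + !6).
!8 = 7·(1854 + 265) = 7·2119 = 14833

14833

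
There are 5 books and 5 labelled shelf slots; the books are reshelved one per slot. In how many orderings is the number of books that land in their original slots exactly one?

45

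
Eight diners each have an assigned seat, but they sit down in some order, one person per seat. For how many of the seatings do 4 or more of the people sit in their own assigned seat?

Sum C(8,i)·!(8-i) for i = 4..8:
  i=4: C(8,4)·!4 = 70·9 = 630
  i=5: C(8,5)·!3 = 56·2 = 112
  i=6: C(8,6)·!2 = 28·1 = 28
  i=7: C(8,7)·!1 = 8·0 = 0
  i=8: C(8,8)·!0 = 1·1 = 1
Total = 771.

771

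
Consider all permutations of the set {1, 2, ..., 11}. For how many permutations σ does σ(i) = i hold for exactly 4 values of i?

Choose which 4 of the 11 are fixed: C(11,4) = 330.
The other 7 form a derangement: !7 = 1854.
Total: 330 × 1854 = 611820.

611820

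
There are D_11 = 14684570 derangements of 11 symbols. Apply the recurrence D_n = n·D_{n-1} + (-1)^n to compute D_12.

D_12 = 12·14684570 + 1 = 176214841.

176214841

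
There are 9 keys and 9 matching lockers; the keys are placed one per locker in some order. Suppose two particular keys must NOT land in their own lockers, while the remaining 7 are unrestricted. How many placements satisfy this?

287280

Let A_j be the event that the j-th constrained one is fixed. By inclusion-exclusion over the 2 events:
Σ_{j=0}^{2} (-1)^j C(2,j)(9-j)!
= C(2,0)·9! - C(2,1)·8! + C(2,2)·7!
= 362880 - 80640 + 5040
= 287280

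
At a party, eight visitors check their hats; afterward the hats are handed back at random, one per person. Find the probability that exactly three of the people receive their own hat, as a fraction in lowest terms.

11/180

Favorable outcomes: C(8,3)·!5 = 56·44 = 2464.
Total outcomes: 8! = 40320.
Probability = 2464/40320 = 11/180.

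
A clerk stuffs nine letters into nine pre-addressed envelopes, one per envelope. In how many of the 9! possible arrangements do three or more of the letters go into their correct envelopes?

29143

# with exactly i fixed is C(9,i)·!(9-i); sum over i=3..9:
  i=3: C(9,3)·!6 = 84·265 = 22260
  i=4: C(9,4)·!5 = 126·44 = 5544
  i=5: C(9,5)·!4 = 126·9 = 1134
  i=6: C(9,6)·!3 = 84·2 = 168
  i=7: C(9,7)·!2 = 36·1 = 36
  i=8: C(9,8)·!1 = 9·0 = 0
  i=9: C(9,9)·!0 = 1·1 = 1
Total = 29143.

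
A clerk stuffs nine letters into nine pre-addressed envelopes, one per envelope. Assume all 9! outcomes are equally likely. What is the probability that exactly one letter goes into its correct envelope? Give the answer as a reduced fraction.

Favorable outcomes: C(9,1)·!8 = 9·14833 = 133497.
Total outcomes: 9! = 362880.
Probability = 133497/362880 = 2119/5760.

2119/5760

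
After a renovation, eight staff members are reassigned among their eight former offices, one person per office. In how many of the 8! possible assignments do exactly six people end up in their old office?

28

Choose which 6 of the 8 are fixed: C(8,6) = 28.
The remaining 2 must be deranged: !2 = 1.
Total: 28 × 1 = 28.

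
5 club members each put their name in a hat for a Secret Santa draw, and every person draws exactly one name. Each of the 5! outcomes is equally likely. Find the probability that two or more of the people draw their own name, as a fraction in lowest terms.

31/120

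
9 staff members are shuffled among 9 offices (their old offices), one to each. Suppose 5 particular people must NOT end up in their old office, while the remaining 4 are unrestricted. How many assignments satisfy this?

Inclusion-exclusion on the 5 forbidden self-matches:
Σ_{j=0}^{5} (-1)^j C(5,j)(9-j)!
= C(5,0)·9! - C(5,1)·8! + C(5,2)·7! - C(5,3)·6! + C(5,4)·5! - C(5,5)·4!
= 362880 - 201600 + 50400 - 7200 + 600 - 24
= 205056

205056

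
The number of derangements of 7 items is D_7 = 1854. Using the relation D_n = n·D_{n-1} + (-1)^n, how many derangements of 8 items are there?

D_8 = 8·1854 + 1 = 14833.

14833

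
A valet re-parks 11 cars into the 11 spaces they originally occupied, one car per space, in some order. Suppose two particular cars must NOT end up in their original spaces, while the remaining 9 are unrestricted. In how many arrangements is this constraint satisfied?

33022080

Inclusion-exclusion on the 2 forbidden self-matches:
Σ_{j=0}^{2} (-1)^j C(2,j)(11-j)!
= C(2,0)·11! - C(2,1)·10! + C(2,2)·9!
= 39916800 - 7257600 + 362880
= 33022080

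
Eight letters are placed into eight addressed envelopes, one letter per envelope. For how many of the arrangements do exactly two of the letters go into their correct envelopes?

7420

Choose which 2 of the 8 are fixed: C(8,2) = 28.
The remaining 6 must be deranged: !6 = 265.
Total: 28 × 265 = 7420.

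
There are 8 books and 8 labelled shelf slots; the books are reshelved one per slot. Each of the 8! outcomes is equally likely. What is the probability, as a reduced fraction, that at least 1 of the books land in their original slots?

3641/5760

Favorable outcomes: Σ_{i≥1} C(8,i)·!(8-i) = 8·1854 + 28·265 + 56·44 + 70·9 + 56·2 + 28·1 + 8·0 + 1·1 = 25487.
Total outcomes: 8! = 40320.
Probability = 25487/40320 = 3641/5760.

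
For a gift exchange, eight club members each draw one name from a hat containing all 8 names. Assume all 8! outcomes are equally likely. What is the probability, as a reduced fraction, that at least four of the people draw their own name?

257/13440

Favorable outcomes: Σ_{i≥4} C(8,i)·!(8-i) = 70·9 + 56·2 + 28·1 + 8·0 + 1·1 = 771.
Total outcomes: 8! = 40320.
Probability = 771/40320 = 257/13440.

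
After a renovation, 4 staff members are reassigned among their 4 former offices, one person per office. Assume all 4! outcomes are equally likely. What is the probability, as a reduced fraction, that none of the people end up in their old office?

Favorable outcomes: !4 = 9.
Total outcomes: 4! = 24.
Probability = 9/24 = 3/8.

3/8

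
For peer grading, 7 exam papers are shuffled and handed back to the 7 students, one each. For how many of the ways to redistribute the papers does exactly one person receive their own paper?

1855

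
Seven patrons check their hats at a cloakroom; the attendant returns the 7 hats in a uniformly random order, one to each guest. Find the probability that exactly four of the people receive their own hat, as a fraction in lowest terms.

Favorable outcomes: C(7,4)·!3 = 35·2 = 70.
Total outcomes: 7! = 5040.
Probability = 70/5040 = 1/72.

1/72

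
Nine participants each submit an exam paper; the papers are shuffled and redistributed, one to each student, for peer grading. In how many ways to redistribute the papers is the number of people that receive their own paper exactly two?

66744

Pick the 2 fixed positions: C(9,2) = 36 ways.
The other 7 form a derangement: !7 = 1854.
Total: 36 × 1854 = 66744.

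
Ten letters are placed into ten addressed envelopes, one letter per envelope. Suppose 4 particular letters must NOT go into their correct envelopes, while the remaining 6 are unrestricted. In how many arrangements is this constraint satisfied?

2399760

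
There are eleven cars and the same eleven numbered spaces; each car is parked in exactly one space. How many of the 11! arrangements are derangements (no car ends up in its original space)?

Use !n = n·!(n-1) + (-1)^n.
!11 = 11·1334961 - 1 = 14684570

14684570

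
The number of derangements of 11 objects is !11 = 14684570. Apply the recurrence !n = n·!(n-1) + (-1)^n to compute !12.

!12 = 12·14684570 + 1 = 176214841.

176214841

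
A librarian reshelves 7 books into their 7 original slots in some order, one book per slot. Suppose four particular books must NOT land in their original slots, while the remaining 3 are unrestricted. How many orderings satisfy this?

2790

Let A_j be the event that the j-th constrained one is fixed. By inclusion-exclusion over the 4 events:
Σ_{j=0}^{4} (-1)^j C(4,j)(7-j)!
= C(4,0)·7! - C(4,1)·6! + C(4,2)·5! - C(4,3)·4! + C(4,4)·3!
= 5040 - 2880 + 720 - 96 + 6
= 2790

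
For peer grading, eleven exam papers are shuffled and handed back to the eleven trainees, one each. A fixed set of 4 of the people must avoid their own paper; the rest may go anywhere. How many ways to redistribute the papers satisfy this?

Let A_j be the event that the j-th constrained one is fixed. By inclusion-exclusion over the 4 events:
Σ_{j=0}^{4} (-1)^j C(4,j)(11-j)!
= C(4,0)·11! - C(4,1)·10! + C(4,2)·9! - C(4,3)·8! + C(4,4)·7!
= 39916800 - 14515200 + 2177280 - 161280 + 5040
= 27422640

27422640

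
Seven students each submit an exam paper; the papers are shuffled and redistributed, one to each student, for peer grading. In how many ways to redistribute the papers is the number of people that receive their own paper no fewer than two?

1331

Sum C(7,i)·!(7-i) for i = 2..7:
  i=2: C(7,2)·!5 = 21·44 = 924
  i=3: C(7,3)·!4 = 35·9 = 315
  i=4: C(7,4)·!3 = 35·2 = 70
  i=5: C(7,5)·!2 = 21·1 = 21
  i=6: C(7,6)·!1 = 7·0 = 0
  i=7: C(7,7)·!0 = 1·1 = 1
Total = 1331.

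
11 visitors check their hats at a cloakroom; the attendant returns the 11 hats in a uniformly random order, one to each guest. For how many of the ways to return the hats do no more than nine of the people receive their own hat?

# with exactly i fixed is C(11,i)·!(11-i); sum over i=0..9:
  i=0: C(11,0)·!11 = 1·14684570 = 14684570
  i=1: C(11,1)·!10 = 11·1334961 = 14684571
  i=2: C(11,2)·!9 = 55·133496 = 7342280
  i=3: C(11,3)·!8 = 165·14833 = 2447445
  i=4: C(11,4)·!7 = 330·1854 = 611820
  i=5: C(11,5)·!6 = 462·265 = 122430
  i=6: C(11,6)·!5 = 462·44 = 20328
  i=7: C(11,7)·!4 = 330·9 = 2970
  i=8: C(11,8)·!3 = 165·2 = 330
  i=9: C(11,9)·!2 = 55·1 = 55
Total = 39916799.

39916799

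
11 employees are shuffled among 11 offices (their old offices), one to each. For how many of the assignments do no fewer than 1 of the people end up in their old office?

Sum C(11,i)·!(11-i) for i = 1..11:
  i=1: C(11,1)·!10 = 11·1334961 = 14684571
  i=2: C(11,2)·!9 = 55·133496 = 7342280
  i=3: C(11,3)·!8 = 165·14833 = 2447445
  i=4: C(11,4)·!7 = 330·1854 = 611820
  i=5: C(11,5)·!6 = 462·265 = 122430
  i=6: C(11,6)·!5 = 462·44 = 20328
  i=7: C(11,7)·!4 = 330·9 = 2970
  i=8: C(11,8)·!3 = 165·2 = 330
  i=9: C(11,9)·!2 = 55·1 = 55
  i=10: C(11,10)·!1 = 11·0 = 0
  i=11: C(11,11)·!0 = 1·1 = 1
Total = 25232230.

25232230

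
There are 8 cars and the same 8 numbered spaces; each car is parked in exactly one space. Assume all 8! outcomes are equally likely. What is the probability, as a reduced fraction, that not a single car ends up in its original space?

2119/5760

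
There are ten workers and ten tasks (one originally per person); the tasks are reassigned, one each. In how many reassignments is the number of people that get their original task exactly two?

Choose which 2 of the 10 are fixed: C(10,2) = 45.
The other 8 form a derangement: !8 = 14833.
Total: 45 × 14833 = 667485.

667485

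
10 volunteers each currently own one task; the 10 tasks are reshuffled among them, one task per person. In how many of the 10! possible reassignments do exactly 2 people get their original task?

667485

Choose which 2 of the 10 are fixed: C(10,2) = 45.
The other 8 form a derangement: !8 = 14833.
Total: 45 × 14833 = 667485.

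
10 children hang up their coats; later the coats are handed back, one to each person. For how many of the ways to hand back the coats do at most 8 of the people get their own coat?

# with exactly i fixed is C(10,i)·!(10-i); sum over i=0..8:
  i=0: C(10,0)·!10 = 1·1334961 = 1334961
  i=1: C(10,1)·!9 = 10·133496 = 1334960
  i=2: C(10,2)·!8 = 45·14833 = 667485
  i=3: C(10,3)·!7 = 120·1854 = 222480
  i=4: C(10,4)·!6 = 210·265 = 55650
  i=5: C(10,5)·!5 = 252·44 = 11088
  i=6: C(10,6)·!4 = 210·9 = 1890
  i=7: C(10,7)·!3 = 120·2 = 240
  i=8: C(10,8)·!2 = 45·1 = 45
Total = 3628799.

3628799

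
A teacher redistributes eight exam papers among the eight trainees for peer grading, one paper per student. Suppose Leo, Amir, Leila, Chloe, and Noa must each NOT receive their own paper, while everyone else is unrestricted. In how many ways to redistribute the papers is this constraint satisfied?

21234

Inclusion-exclusion on the 5 forbidden self-matches:
Σ_{j=0}^{5} (-1)^j C(5,j)(8-j)!
= C(5,0)·8! - C(5,1)·7! + C(5,2)·6! - C(5,3)·5! + C(5,4)·4! - C(5,5)·3!
= 40320 - 25200 + 7200 - 1200 + 120 - 6
= 21234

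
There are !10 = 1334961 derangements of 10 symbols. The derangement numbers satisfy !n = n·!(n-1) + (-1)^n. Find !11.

14684570

!11 = 11·1334961 - 1 = 14684570.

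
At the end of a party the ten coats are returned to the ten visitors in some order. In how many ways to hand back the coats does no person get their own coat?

The subfactorial !10 = [10!/e] (nearest integer).
10! = 3628800, and 3628800/e ≈ 1334960.92, so !10 = 1334961.

1334961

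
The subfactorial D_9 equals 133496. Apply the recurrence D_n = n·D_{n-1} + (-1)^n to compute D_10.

D_10 = 10·133496 + 1 = 1334961.

1334961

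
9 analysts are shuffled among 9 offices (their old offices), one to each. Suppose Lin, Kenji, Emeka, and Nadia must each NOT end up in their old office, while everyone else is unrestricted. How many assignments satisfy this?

229080

Inclusion-exclusion on the 4 forbidden self-matches:
Σ_{j=0}^{4} (-1)^j C(4,j)(9-j)!
= C(4,0)·9! - C(4,1)·8! + C(4,2)·7! - C(4,3)·6! + C(4,4)·5!
= 362880 - 161280 + 30240 - 2880 + 120
= 229080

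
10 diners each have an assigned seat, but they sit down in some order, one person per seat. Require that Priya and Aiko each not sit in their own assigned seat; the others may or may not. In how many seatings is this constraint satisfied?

Let A_j be the event that the j-th constrained one is fixed. By inclusion-exclusion over the 2 events:
Σ_{j=0}^{2} (-1)^j C(2,j)(10-j)!
= C(2,0)·10! - C(2,1)·9! + C(2,2)·8!
= 3628800 - 725760 + 40320
= 2943360

2943360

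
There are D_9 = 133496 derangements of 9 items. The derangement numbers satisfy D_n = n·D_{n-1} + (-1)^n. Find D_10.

D_10 = 10·133496 + 1 = 1334961.

1334961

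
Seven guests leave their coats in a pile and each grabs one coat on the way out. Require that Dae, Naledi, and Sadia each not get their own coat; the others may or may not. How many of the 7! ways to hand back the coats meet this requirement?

3216

Inclusion-exclusion on the 3 forbidden self-matches:
Σ_{j=0}^{3} (-1)^j C(3,j)(7-j)!
= C(3,0)·7! - C(3,1)·6! + C(3,2)·5! - C(3,3)·4!
= 5040 - 2160 + 360 - 24
= 3216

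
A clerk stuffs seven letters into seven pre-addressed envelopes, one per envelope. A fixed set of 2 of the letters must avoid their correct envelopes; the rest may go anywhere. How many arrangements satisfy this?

Inclusion-exclusion on the 2 forbidden self-matches:
Σ_{j=0}^{2} (-1)^j C(2,j)(7-j)!
= C(2,0)·7! - C(2,1)·6! + C(2,2)·5!
= 5040 - 1440 + 120
= 3720

3720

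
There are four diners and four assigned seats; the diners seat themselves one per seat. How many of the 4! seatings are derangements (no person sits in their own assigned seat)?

9

By inclusion-exclusion, !4 = Σ (-1)^k · 4!/k! for k=0..4
= 4! - 4!/1! + 4!/2! - 4!/3! + 4!/4!
= 24 - 24 + 12 - 4 + 1
= 9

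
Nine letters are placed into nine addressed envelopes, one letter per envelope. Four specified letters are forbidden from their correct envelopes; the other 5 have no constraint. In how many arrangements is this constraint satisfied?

229080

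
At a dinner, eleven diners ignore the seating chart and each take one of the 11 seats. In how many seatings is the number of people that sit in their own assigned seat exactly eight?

330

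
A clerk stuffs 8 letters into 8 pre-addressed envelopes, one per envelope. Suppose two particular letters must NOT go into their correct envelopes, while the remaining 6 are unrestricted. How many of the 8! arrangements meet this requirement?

Inclusion-exclusion on the 2 forbidden self-matches:
Σ_{j=0}^{2} (-1)^j C(2,j)(8-j)!
= C(2,0)·8! - C(2,1)·7! + C(2,2)·6!
= 40320 - 10080 + 720
= 30960

30960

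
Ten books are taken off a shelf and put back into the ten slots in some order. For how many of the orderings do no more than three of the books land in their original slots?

Sum C(10,i)·!(10-i) for i = 0..3:
  i=0: C(10,0)·!10 = 1·1334961 = 1334961
  i=1: C(10,1)·!9 = 10·133496 = 1334960
  i=2: C(10,2)·!8 = 45·14833 = 667485
  i=3: C(10,3)·!7 = 120·1854 = 222480
Total = 3559886.

3559886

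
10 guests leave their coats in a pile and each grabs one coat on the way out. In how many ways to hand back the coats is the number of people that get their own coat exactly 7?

Pick the 7 fixed positions: C(10,7) = 120 ways.
The other 3 form a derangement: !3 = 2.
Total: 120 × 2 = 240.

240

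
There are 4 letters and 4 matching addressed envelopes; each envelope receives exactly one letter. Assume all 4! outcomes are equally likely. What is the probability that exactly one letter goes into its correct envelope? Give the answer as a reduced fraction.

1/3

Favorable outcomes: C(4,1)·!3 = 4·2 = 8.
Total outcomes: 4! = 24.
Probability = 8/24 = 1/3.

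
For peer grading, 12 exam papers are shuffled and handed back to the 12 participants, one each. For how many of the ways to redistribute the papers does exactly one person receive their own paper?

176214840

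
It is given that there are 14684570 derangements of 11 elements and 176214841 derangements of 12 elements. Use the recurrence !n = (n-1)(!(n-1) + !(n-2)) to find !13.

!13 = (13-1)·(!12 + !11) = 12·(176214841 + 14684570) = 12·190899411 = 2290792932.

2290792932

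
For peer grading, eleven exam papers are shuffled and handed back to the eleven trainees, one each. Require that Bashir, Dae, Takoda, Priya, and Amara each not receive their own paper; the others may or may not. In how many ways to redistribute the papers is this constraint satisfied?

25022880

Inclusion-exclusion on the 5 forbidden self-matches:
Σ_{j=0}^{5} (-1)^j C(5,j)(11-j)!
= C(5,0)·11! - C(5,1)·10! + C(5,2)·9! - C(5,3)·8! + C(5,4)·7! - C(5,5)·6!
= 39916800 - 18144000 + 3628800 - 403200 + 25200 - 720
= 25022880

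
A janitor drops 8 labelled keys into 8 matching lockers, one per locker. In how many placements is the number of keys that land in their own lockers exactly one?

14832

Choose which one of the 8 is fixed: C(8,1) = 8.
The remaining 7 must be deranged: !7 = 1854.
Total: 8 × 1854 = 14832.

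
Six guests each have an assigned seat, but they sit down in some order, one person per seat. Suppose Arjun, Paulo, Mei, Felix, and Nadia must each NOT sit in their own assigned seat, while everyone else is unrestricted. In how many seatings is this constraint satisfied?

Let A_j be the event that the j-th constrained one is fixed. By inclusion-exclusion over the 5 events:
Σ_{j=0}^{5} (-1)^j C(5,j)(6-j)!
= C(5,0)·6! - C(5,1)·5! + C(5,2)·4! - C(5,3)·3! + C(5,4)·2! - C(5,5)·1!
= 720 - 600 + 240 - 60 + 10 - 1
= 309

309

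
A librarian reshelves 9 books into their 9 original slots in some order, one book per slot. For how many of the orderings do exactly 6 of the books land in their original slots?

168

Pick the 6 fixed positions: C(9,6) = 84 ways.
The remaining 3 must be deranged: !3 = 2.
Total: 84 × 2 = 168.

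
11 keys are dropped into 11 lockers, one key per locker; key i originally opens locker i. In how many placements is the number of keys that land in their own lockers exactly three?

2447445

Pick the 3 fixed positions: C(11,3) = 165 ways.
The remaining 8 must be deranged: !8 = 14833.
Total: 165 × 14833 = 2447445.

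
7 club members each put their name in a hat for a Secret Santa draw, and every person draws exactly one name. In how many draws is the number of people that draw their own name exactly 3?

Pick the 3 fixed positions: C(7,3) = 35 ways.
The remaining 4 must be deranged: !4 = 9.
Total: 35 × 9 = 315.

315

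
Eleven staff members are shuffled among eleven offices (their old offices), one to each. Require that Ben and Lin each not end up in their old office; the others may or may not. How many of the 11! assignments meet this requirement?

33022080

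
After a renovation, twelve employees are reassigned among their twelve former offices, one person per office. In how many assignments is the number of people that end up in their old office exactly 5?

1468368

Pick the 5 fixed positions: C(12,5) = 792 ways.
The other 7 form a derangement: !7 = 1854.
Total: 792 × 1854 = 1468368.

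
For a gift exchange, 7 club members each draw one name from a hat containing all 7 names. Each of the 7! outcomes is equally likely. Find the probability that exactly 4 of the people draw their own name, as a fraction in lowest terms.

1/72

Favorable outcomes: C(7,4)·!3 = 35·2 = 70.
Total outcomes: 7! = 5040.
Probability = 70/5040 = 1/72.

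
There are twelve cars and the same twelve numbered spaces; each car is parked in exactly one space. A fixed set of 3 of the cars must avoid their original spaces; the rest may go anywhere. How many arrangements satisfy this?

Let A_j be the event that the j-th constrained one is fixed. By inclusion-exclusion over the 3 events:
Σ_{j=0}^{3} (-1)^j C(3,j)(12-j)!
= C(3,0)·12! - C(3,1)·11! + C(3,2)·10! - C(3,3)·9!
= 479001600 - 119750400 + 10886400 - 362880
= 369774720

369774720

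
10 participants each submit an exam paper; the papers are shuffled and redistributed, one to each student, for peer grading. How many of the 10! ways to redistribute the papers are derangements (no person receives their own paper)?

1334961

Use !n = n·!(n-1) + (-1)^n.
!10 = 10·133496 + 1 = 1334961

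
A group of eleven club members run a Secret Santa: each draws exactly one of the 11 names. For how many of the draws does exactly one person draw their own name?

14684571

Choose which one of the 11 is fixed: C(11,1) = 11.
The other 10 form a derangement: !10 = 1334961.
Total: 11 × 1334961 = 14684571.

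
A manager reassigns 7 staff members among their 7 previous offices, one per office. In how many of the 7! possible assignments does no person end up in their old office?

1854

The number of derangements of 7 is !7 = Σ_{k=0}^{7} (-1)^k·7!/k!
= 7! - 7!/1! + 7!/2! - 7!/3! + 7!/4! - 7!/5! + 7!/6! - 7!/7!
= 5040 - 5040 + 2520 - 840 + 210 - 42 + 7 - 1
= 1854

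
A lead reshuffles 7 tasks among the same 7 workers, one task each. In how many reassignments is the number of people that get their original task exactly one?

1855

Choose which one of the 7 is fixed: C(7,1) = 7.
The other 6 form a derangement: !6 = 265.
Total: 7 × 265 = 1855.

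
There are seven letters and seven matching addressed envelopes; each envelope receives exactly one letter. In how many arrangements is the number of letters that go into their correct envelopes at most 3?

# with exactly i fixed is C(7,i)·!(7-i); sum over i=0..3:
  i=0: C(7,0)·!7 = 1·1854 = 1854
  i=1: C(7,1)·!6 = 7·265 = 1855
  i=2: C(7,2)·!5 = 21·44 = 924
  i=3: C(7,3)·!4 = 35·9 = 315
Total = 4948.

4948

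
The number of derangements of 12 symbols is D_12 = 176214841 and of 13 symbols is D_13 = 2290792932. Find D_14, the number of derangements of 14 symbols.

32071101049

D_14 = (14-1)·(D_13 + D_12) = 13·(2290792932 + 176214841) = 13·2467007773 = 32071101049.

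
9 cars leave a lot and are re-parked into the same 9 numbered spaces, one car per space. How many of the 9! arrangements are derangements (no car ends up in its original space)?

133496

!9 is the nearest integer to 9!/e.
9! = 362880, and 362880/e ≈ 133496.09, so !9 = 133496.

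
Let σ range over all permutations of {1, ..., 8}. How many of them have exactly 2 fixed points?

7420

Choose which 2 of the 8 are fixed: C(8,2) = 28.
The remaining 6 must be deranged: !6 = 265.
Total: 28 × 265 = 7420.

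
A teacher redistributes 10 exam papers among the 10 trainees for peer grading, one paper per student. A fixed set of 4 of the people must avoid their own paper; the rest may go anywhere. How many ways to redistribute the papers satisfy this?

2399760

Inclusion-exclusion on the 4 forbidden self-matches:
Σ_{j=0}^{4} (-1)^j C(4,j)(10-j)!
= C(4,0)·10! - C(4,1)·9! + C(4,2)·8! - C(4,3)·7! + C(4,4)·6!
= 3628800 - 1451520 + 241920 - 20160 + 720
= 2399760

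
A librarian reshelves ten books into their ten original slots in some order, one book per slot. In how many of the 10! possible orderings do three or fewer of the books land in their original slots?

3559886

# with exactly i fixed is C(10,i)·!(10-i); sum over i=0..3:
  i=0: C(10,0)·!10 = 1·1334961 = 1334961
  i=1: C(10,1)·!9 = 10·133496 = 1334960
  i=2: C(10,2)·!8 = 45·14833 = 667485
  i=3: C(10,3)·!7 = 120·1854 = 222480
Total = 3559886.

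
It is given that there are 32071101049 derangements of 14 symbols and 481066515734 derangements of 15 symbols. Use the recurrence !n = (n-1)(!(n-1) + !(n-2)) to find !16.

7697064251745

!16 = (16-1)·(!15 + !14) = 15·(481066515734 + 32071101049) = 15·513137616783 = 7697064251745.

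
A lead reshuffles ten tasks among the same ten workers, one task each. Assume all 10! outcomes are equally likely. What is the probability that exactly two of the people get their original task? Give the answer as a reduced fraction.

Favorable outcomes: C(10,2)·!8 = 45·14833 = 667485.
Total outcomes: 10! = 3628800.
Probability = 667485/3628800 = 2119/11520.

2119/11520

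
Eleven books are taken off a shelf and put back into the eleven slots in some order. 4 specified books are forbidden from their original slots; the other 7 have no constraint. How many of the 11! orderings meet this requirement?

27422640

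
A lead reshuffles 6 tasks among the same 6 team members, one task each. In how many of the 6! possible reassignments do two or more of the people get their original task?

# with exactly i fixed is C(6,i)·!(6-i); sum over i=2..6:
  i=2: C(6,2)·!4 = 15·9 = 135
  i=3: C(6,3)·!3 = 20·2 = 40
  i=4: C(6,4)·!2 = 15·1 = 15
  i=5: C(6,5)·!1 = 6·0 = 0
  i=6: C(6,6)·!0 = 1·1 = 1
Total = 191.

191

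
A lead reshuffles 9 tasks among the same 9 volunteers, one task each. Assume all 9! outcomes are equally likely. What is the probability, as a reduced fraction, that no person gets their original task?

Favorable outcomes: !9 = 133496.
Total outcomes: 9! = 362880.
Probability = 133496/362880 = 16687/45360.

16687/45360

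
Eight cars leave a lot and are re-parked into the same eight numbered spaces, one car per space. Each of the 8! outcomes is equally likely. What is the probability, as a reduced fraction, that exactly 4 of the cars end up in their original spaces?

1/64

Favorable outcomes: C(8,4)·!4 = 70·9 = 630.
Total outcomes: 8! = 40320.
Probability = 630/40320 = 1/64.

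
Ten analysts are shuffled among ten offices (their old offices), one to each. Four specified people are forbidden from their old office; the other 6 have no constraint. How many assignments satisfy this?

2399760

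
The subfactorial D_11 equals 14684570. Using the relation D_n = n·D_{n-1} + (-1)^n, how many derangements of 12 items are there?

176214841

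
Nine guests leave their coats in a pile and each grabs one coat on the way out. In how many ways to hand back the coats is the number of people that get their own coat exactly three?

22260

Pick the 3 fixed positions: C(9,3) = 84 ways.
The other 6 form a derangement: !6 = 265.
Total: 84 × 265 = 22260.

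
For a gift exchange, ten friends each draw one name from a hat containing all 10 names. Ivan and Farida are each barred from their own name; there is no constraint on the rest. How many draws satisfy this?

Inclusion-exclusion on the 2 forbidden self-matches:
Σ_{j=0}^{2} (-1)^j C(2,j)(10-j)!
= C(2,0)·10! - C(2,1)·9! + C(2,2)·8!
= 3628800 - 725760 + 40320
= 2943360

2943360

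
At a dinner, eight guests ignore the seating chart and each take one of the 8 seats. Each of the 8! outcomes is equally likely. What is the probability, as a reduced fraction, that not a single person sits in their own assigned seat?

2119/5760

Favorable outcomes: !8 = 14833.
Total outcomes: 8! = 40320.
Probability = 14833/40320 = 2119/5760.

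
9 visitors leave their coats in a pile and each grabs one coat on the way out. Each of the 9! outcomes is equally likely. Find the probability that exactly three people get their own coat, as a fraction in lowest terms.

Favorable outcomes: C(9,3)·!6 = 84·265 = 22260.
Total outcomes: 9! = 362880.
Probability = 22260/362880 = 53/864.

53/864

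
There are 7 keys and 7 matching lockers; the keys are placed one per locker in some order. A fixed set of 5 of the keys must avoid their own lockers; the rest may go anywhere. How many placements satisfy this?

Inclusion-exclusion on the 5 forbidden self-matches:
Σ_{j=0}^{5} (-1)^j C(5,j)(7-j)!
= C(5,0)·7! - C(5,1)·6! + C(5,2)·5! - C(5,3)·4! + C(5,4)·3! - C(5,5)·2!
= 5040 - 3600 + 1200 - 240 + 30 - 2
= 2428

2428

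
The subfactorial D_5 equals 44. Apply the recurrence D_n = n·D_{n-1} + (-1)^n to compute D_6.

D_6 = 6·44 + 1 = 265.

265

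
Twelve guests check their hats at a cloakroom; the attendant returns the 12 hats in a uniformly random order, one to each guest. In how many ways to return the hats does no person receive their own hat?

176214841

!12 = 12! · Σ_{k=0}^{12} (-1)^k/k!
= 12! - 12!/1! + 12!/2! - 12!/3! + 12!/4! - 12!/5! + 12!/6! - 12!/7! + 12!/8! - 12!/9! + 12!/10! - 12!/11! + 12!/12!
= 479001600 - 479001600 + 239500800 - 79833600 + 19958400 - 3991680 + 665280 - 95040 + 11880 - 1320 + 132 - 12 + 1
= 176214841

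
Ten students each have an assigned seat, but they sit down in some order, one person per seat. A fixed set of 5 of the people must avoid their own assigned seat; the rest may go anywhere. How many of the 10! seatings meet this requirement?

2170680

Let A_j be the event that the j-th constrained one is fixed. By inclusion-exclusion over the 5 events:
Σ_{j=0}^{5} (-1)^j C(5,j)(10-j)!
= C(5,0)·10! - C(5,1)·9! + C(5,2)·8! - C(5,3)·7! + C(5,4)·6! - C(5,5)·5!
= 3628800 - 1814400 + 403200 - 50400 + 3600 - 120
= 2170680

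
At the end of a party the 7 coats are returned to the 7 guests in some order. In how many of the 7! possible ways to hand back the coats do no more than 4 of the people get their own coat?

5018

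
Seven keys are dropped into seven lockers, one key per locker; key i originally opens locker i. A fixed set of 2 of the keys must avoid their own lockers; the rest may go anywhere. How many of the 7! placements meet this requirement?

3720

Let A_j be the event that the j-th constrained one is fixed. By inclusion-exclusion over the 2 events:
Σ_{j=0}^{2} (-1)^j C(2,j)(7-j)!
= C(2,0)·7! - C(2,1)·6! + C(2,2)·5!
= 5040 - 1440 + 120
= 3720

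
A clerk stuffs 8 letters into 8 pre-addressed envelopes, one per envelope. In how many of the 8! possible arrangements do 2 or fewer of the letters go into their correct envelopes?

Sum C(8,i)·!(8-i) for i = 0..2:
  i=0: C(8,0)·!8 = 1·14833 = 14833
  i=1: C(8,1)·!7 = 8·1854 = 14832
  i=2: C(8,2)·!6 = 28·265 = 7420
Total = 37085.

37085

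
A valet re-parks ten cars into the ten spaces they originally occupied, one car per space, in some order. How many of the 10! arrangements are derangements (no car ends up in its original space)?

!10 = 10! · Σ_{k=0}^{10} (-1)^k/k!
= 10! - 10!/1! + 10!/2! - 10!/3! + 10!/4! - 10!/5! + 10!/6! - 10!/7! + 10!/8! - 10!/9! + 10!/10!
= 3628800 - 3628800 + 1814400 - 604800 + 151200 - 30240 + 5040 - 720 + 90 - 10 + 1
= 1334961

1334961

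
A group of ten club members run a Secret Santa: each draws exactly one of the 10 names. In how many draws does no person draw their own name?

1334961

By inclusion-exclusion, !10 = Σ (-1)^k · 10!/k! for k=0..10
= 10! - 10!/1! + 10!/2! - 10!/3! + 10!/4! - 10!/5! + 10!/6! - 10!/7! + 10!/8! - 10!/9! + 10!/10!
= 3628800 - 3628800 + 1814400 - 604800 + 151200 - 30240 + 5040 - 720 + 90 - 10 + 1
= 1334961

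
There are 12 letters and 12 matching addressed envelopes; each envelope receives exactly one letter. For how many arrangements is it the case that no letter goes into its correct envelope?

!12 = 12! · Σ_{k=0}^{12} (-1)^k/k!
= 12! - 12!/1! + 12!/2! - 12!/3! + 12!/4! - 12!/5! + 12!/6! - 12!/7! + 12!/8! - 12!/9! + 12!/10! - 12!/11! + 12!/12!
= 479001600 - 479001600 + 239500800 - 79833600 + 19958400 - 3991680 + 665280 - 95040 + 11880 - 1320 + 132 - 12 + 1
= 176214841

176214841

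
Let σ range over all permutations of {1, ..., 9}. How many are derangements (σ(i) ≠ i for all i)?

133496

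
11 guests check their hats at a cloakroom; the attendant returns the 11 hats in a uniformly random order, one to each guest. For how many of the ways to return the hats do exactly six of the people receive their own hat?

Pick the 6 fixed positions: C(11,6) = 462 ways.
The remaining 5 must be deranged: !5 = 44.
Total: 462 × 44 = 20328.

20328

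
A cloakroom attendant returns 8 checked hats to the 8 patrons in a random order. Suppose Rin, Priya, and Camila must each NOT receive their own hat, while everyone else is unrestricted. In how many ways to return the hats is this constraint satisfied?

27240

Let A_j be the event that the j-th constrained one is fixed. By inclusion-exclusion over the 3 events:
Σ_{j=0}^{3} (-1)^j C(3,j)(8-j)!
= C(3,0)·8! - C(3,1)·7! + C(3,2)·6! - C(3,3)·5!
= 40320 - 15120 + 2160 - 120
= 27240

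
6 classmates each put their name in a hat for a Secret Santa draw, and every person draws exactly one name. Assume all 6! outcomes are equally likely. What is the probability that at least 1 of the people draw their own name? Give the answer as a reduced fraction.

91/144

Favorable outcomes: Σ_{i≥1} C(6,i)·!(6-i) = 6·44 + 15·9 + 20·2 + 15·1 + 6·0 + 1·1 = 455.
Total outcomes: 6! = 720.
Probability = 455/720 = 91/144.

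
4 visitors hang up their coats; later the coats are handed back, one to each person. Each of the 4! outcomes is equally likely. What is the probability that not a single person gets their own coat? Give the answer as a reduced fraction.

3/8

Favorable outcomes: !4 = 9.
Total outcomes: 4! = 24.
Probability = 9/24 = 3/8.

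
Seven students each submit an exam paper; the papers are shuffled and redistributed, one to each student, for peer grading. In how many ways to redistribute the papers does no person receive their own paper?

!7 is the nearest integer to 7!/e.
7! = 5040, and 5040/e ≈ 1854.11, so !7 = 1854.

1854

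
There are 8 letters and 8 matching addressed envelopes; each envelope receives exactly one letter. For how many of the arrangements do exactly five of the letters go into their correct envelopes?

112

Pick the 5 fixed positions: C(8,5) = 56 ways.
The other 3 form a derangement: !3 = 2.
Total: 56 × 2 = 112.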